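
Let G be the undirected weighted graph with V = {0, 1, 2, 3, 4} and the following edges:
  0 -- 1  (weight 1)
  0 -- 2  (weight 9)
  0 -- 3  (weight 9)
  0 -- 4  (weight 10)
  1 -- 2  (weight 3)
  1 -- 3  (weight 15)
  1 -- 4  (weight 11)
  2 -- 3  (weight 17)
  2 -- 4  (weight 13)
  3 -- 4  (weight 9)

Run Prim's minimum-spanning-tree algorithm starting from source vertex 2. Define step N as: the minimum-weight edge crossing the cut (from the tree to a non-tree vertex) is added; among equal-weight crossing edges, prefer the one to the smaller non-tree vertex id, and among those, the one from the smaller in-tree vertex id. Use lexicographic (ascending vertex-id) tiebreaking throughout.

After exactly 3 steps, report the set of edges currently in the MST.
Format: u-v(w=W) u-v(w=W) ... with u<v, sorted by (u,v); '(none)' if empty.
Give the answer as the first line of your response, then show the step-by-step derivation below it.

0-1(w=1) 0-3(w=9) 1-2(w=3)

step 1: add edge 1-2 (w=3); MST = {1-2(w=3)}
step 2: add edge 0-1 (w=1); MST = {0-1(w=1) 1-2(w=3)}
step 3: add edge 0-3 (w=9); MST = {0-1(w=1) 0-3(w=9) 1-2(w=3)}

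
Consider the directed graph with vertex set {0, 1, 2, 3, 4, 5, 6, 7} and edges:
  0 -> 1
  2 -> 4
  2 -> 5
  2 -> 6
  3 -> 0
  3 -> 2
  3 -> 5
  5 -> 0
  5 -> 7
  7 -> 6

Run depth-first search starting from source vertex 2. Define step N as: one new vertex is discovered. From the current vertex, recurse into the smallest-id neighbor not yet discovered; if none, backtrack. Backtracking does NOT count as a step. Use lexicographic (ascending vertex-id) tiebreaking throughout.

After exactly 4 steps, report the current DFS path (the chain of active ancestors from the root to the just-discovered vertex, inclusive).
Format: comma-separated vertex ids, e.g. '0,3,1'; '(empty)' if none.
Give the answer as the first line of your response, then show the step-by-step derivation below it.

2,5,0

step 1: discover 2; path=2; order=2
step 2: discover 4; path=2>4; order=2,4
step 3: discover 5; path=2>5; order=2,4,5
step 4: discover 0; path=2>5>0; order=2,4,5,0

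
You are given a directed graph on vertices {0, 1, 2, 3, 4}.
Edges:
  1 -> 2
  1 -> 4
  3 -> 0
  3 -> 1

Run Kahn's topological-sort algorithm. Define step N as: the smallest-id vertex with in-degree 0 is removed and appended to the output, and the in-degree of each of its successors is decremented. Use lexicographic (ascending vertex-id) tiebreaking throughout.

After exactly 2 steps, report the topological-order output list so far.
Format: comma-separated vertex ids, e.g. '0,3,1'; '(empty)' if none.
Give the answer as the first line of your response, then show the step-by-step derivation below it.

3,0

step 1: output 3; order=[3]; indeg=(0,0,1,0,1)
step 2: output 0; order=[3,0]; indeg=(0,0,1,0,1)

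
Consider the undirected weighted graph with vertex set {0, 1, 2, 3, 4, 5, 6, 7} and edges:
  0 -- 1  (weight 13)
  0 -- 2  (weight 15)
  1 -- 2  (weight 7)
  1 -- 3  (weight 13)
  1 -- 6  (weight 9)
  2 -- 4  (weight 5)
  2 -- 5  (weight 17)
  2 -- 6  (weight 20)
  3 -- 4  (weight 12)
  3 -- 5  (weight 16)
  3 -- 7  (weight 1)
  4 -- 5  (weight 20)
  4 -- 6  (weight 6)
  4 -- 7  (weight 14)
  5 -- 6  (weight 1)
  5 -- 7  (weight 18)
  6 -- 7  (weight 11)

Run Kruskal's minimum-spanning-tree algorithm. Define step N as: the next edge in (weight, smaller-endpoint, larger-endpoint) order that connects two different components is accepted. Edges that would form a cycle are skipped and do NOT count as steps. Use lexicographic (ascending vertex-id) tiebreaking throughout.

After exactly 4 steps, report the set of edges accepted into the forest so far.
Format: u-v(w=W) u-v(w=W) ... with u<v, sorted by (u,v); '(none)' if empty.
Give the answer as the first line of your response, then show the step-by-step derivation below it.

2-4(w=5) 3-7(w=1) 4-6(w=6) 5-6(w=1)

step 1: add edge 3-7 (w=1); MST = {3-7(w=1)}
step 2: add edge 5-6 (w=1); MST = {3-7(w=1) 5-6(w=1)}
step 3: add edge 2-4 (w=5); MST = {2-4(w=5) 3-7(w=1) 5-6(w=1)}
step 4: add edge 4-6 (w=6); MST = {2-4(w=5) 3-7(w=1) 4-6(w=6) 5-6(w=1)}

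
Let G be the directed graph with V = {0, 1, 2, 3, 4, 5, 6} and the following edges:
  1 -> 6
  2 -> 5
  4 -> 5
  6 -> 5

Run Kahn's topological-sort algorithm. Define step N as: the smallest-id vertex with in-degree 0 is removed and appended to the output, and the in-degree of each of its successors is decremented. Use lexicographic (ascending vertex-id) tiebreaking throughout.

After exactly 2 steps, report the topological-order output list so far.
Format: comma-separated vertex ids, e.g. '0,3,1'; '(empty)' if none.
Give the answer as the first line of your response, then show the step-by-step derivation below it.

0,1

step 1: output 0; order=[0]; indeg=(0,0,0,0,0,3,1)
step 2: output 1; order=[0,1]; indeg=(0,0,0,0,0,3,0)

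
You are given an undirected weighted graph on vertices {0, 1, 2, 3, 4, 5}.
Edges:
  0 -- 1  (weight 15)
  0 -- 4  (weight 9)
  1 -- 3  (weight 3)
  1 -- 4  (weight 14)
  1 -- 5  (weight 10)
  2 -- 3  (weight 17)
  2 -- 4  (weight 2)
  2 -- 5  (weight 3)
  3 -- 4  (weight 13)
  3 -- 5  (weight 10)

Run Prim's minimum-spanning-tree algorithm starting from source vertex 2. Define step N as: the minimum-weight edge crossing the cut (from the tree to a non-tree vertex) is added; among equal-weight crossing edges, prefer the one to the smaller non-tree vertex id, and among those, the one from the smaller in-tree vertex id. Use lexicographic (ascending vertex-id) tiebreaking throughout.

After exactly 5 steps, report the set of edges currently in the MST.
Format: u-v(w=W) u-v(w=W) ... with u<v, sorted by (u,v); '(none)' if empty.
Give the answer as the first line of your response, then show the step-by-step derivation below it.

0-4(w=9) 1-3(w=3) 1-5(w=10) 2-4(w=2) 2-5(w=3)

step 1: add edge 2-4 (w=2); MST = {2-4(w=2)}
step 2: add edge 2-5 (w=3); MST = {2-4(w=2) 2-5(w=3)}
step 3: add edge 0-4 (w=9); MST = {0-4(w=9) 2-4(w=2) 2-5(w=3)}
step 4: add edge 1-5 (w=10); MST = {0-4(w=9) 1-5(w=10) 2-4(w=2) 2-5(w=3)}
step 5: add edge 1-3 (w=3); MST = {0-4(w=9) 1-3(w=3) 1-5(w=10) 2-4(w=2) 2-5(w=3)}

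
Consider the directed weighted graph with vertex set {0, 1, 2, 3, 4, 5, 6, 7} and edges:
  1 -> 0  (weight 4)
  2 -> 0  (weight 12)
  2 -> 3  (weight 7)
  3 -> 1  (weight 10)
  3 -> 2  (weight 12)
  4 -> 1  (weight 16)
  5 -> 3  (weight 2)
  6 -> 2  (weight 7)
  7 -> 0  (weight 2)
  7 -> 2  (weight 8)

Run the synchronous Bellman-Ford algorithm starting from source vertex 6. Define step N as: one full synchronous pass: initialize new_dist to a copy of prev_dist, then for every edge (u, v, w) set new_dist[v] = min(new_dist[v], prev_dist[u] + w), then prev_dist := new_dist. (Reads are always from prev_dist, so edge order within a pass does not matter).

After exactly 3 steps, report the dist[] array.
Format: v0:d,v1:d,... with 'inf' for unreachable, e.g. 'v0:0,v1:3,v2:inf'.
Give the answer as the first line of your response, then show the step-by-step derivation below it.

v0:19,v1:24,v2:7,v3:14,v4:inf,v5:inf,v6:0,v7:inf

step 1: dist = v0:inf,v1:inf,v2:7,v3:inf,v4:inf,v5:inf,v6:0,v7:inf
step 2: dist = v0:19,v1:inf,v2:7,v3:14,v4:inf,v5:inf,v6:0,v7:inf
step 3: dist = v0:19,v1:24,v2:7,v3:14,v4:inf,v5:inf,v6:0,v7:inf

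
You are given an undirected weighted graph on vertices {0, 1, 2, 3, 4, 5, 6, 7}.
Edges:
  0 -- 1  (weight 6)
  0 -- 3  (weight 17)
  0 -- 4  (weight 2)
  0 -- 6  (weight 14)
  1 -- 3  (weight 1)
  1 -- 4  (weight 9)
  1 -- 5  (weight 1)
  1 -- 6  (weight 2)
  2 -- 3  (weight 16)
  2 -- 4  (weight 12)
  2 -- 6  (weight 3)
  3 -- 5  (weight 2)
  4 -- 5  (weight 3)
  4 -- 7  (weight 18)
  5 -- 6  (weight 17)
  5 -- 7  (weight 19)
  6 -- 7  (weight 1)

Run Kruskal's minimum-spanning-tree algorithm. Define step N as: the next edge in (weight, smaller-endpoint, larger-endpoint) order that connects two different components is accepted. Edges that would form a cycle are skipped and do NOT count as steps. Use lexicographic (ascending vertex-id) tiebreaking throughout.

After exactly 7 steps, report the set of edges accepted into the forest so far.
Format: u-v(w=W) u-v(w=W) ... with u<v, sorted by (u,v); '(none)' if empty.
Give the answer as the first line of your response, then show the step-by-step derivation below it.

0-4(w=2) 1-3(w=1) 1-5(w=1) 1-6(w=2) 2-6(w=3) 4-5(w=3) 6-7(w=1)

step 1: add edge 1-3 (w=1); MST = {1-3(w=1)}
step 2: add edge 1-5 (w=1); MST = {1-3(w=1) 1-5(w=1)}
step 3: add edge 6-7 (w=1); MST = {1-3(w=1) 1-5(w=1) 6-7(w=1)}
step 4: add edge 0-4 (w=2); MST = {0-4(w=2) 1-3(w=1) 1-5(w=1) 6-7(w=1)}
step 5: add edge 1-6 (w=2); MST = {0-4(w=2) 1-3(w=1) 1-5(w=1) 1-6(w=2) 6-7(w=1)}
step 6: add edge 2-6 (w=3); MST = {0-4(w=2) 1-3(w=1) 1-5(w=1) 1-6(w=2) 2-6(w=3) 6-7(w=1)}
step 7: add edge 4-5 (w=3); MST = {0-4(w=2) 1-3(w=1) 1-5(w=1) 1-6(w=2) 2-6(w=3) 4-5(w=3) 6-7(w=1)}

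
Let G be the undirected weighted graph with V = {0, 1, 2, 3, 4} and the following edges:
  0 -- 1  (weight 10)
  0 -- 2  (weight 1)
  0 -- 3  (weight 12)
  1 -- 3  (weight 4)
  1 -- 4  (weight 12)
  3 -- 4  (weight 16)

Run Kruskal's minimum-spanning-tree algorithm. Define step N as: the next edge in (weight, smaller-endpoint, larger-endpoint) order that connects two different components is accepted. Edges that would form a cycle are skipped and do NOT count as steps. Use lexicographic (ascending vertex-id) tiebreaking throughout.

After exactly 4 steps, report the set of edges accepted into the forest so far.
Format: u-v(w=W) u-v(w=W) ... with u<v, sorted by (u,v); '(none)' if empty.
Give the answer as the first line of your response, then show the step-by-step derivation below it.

0-1(w=10) 0-2(w=1) 1-3(w=4) 1-4(w=12)

step 1: add edge 0-2 (w=1); MST = {0-2(w=1)}
step 2: add edge 1-3 (w=4); MST = {0-2(w=1) 1-3(w=4)}
step 3: add edge 0-1 (w=10); MST = {0-1(w=10) 0-2(w=1) 1-3(w=4)}
step 4: add edge 1-4 (w=12); MST = {0-1(w=10) 0-2(w=1) 1-3(w=4) 1-4(w=12)}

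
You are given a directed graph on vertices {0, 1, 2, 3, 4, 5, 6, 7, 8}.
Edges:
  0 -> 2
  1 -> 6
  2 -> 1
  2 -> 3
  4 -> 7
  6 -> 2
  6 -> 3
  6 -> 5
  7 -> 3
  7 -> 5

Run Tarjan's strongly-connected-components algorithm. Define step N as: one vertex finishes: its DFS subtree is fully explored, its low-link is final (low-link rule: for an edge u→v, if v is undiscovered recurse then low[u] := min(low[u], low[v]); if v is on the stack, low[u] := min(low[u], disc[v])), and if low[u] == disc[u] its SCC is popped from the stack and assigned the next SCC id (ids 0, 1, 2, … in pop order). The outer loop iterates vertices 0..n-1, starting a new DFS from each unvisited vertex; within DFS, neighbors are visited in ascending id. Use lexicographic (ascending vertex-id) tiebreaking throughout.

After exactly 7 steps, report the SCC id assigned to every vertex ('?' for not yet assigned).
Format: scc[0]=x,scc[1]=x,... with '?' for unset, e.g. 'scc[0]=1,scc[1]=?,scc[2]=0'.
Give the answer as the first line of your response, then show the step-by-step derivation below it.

scc[0]=3,scc[1]=2,scc[2]=2,scc[3]=0,scc[4]=?,scc[5]=1,scc[6]=2,scc[7]=4,scc[8]=?

step 1: low=(low[0]=0,low[1]=2,low[2]=1,low[3]=4,low[4]=?,low[5]=?,low[6]=1,low[7]=?,low[8]=?); scc=(scc[0]=?,scc[1]=?,scc[2]=?,scc[3]=0,scc[4]=?,scc[5]=?,scc[6]=?,scc[7]=?,scc[8]=?)
step 2: low=(low[0]=0,low[1]=2,low[2]=1,low[3]=4,low[4]=?,low[5]=5,low[6]=1,low[7]=?,low[8]=?); scc=(scc[0]=?,scc[1]=?,scc[2]=?,scc[3]=0,scc[4]=?,scc[5]=1,scc[6]=?,scc[7]=?,scc[8]=?)
step 3: low=(low[0]=0,low[1]=2,low[2]=1,low[3]=4,low[4]=?,low[5]=5,low[6]=1,low[7]=?,low[8]=?); scc=(scc[0]=?,scc[1]=?,scc[2]=?,scc[3]=0,scc[4]=?,scc[5]=1,scc[6]=?,scc[7]=?,scc[8]=?)
step 4: low=(low[0]=0,low[1]=1,low[2]=1,low[3]=4,low[4]=?,low[5]=5,low[6]=1,low[7]=?,low[8]=?); scc=(scc[0]=?,scc[1]=?,scc[2]=?,scc[3]=0,scc[4]=?,scc[5]=1,scc[6]=?,scc[7]=?,scc[8]=?)
step 5: low=(low[0]=0,low[1]=1,low[2]=1,low[3]=4,low[4]=?,low[5]=5,low[6]=1,low[7]=?,low[8]=?); scc=(scc[0]=?,scc[1]=2,scc[2]=2,scc[3]=0,scc[4]=?,scc[5]=1,scc[6]=2,scc[7]=?,scc[8]=?)
step 6: low=(low[0]=0,low[1]=1,low[2]=1,low[3]=4,low[4]=?,low[5]=5,low[6]=1,low[7]=?,low[8]=?); scc=(scc[0]=3,scc[1]=2,scc[2]=2,scc[3]=0,scc[4]=?,scc[5]=1,scc[6]=2,scc[7]=?,scc[8]=?)
step 7: low=(low[0]=0,low[1]=1,low[2]=1,low[3]=4,low[4]=6,low[5]=5,low[6]=1,low[7]=7,low[8]=?); scc=(scc[0]=3,scc[1]=2,scc[2]=2,scc[3]=0,scc[4]=?,scc[5]=1,scc[6]=2,scc[7]=4,scc[8]=?)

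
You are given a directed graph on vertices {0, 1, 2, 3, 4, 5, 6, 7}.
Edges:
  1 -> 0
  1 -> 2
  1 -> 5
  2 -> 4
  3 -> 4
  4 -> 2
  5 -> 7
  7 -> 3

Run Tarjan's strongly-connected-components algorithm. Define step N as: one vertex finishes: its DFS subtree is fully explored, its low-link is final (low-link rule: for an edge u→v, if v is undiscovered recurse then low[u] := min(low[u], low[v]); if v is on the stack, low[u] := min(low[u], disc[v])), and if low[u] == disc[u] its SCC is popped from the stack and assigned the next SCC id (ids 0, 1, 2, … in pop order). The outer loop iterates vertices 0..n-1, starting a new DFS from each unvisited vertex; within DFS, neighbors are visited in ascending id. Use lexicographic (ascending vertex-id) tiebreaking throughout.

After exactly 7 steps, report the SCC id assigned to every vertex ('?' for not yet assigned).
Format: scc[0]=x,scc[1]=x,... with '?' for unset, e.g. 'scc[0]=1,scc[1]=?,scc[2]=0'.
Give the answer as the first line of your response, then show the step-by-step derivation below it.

scc[0]=0,scc[1]=5,scc[2]=1,scc[3]=2,scc[4]=1,scc[5]=4,scc[6]=?,scc[7]=3

step 1: low=(low[0]=0,low[1]=?,low[2]=?,low[3]=?,low[4]=?,low[5]=?,low[6]=?,low[7]=?); scc=(scc[0]=0,scc[1]=?,scc[2]=?,scc[3]=?,scc[4]=?,scc[5]=?,scc[6]=?,scc[7]=?)
step 2: low=(low[0]=0,low[1]=1,low[2]=2,low[3]=?,low[4]=2,low[5]=?,low[6]=?,low[7]=?); scc=(scc[0]=0,scc[1]=?,scc[2]=?,scc[3]=?,scc[4]=?,scc[5]=?,scc[6]=?,scc[7]=?)
step 3: low=(low[0]=0,low[1]=1,low[2]=2,low[3]=?,low[4]=2,low[5]=?,low[6]=?,low[7]=?); scc=(scc[0]=0,scc[1]=?,scc[2]=1,scc[3]=?,scc[4]=1,scc[5]=?,scc[6]=?,scc[7]=?)
step 4: low=(low[0]=0,low[1]=1,low[2]=2,low[3]=6,low[4]=2,low[5]=4,low[6]=?,low[7]=5); scc=(scc[0]=0,scc[1]=?,scc[2]=1,scc[3]=2,scc[4]=1,scc[5]=?,scc[6]=?,scc[7]=?)
step 5: low=(low[0]=0,low[1]=1,low[2]=2,low[3]=6,low[4]=2,low[5]=4,low[6]=?,low[7]=5); scc=(scc[0]=0,scc[1]=?,scc[2]=1,scc[3]=2,scc[4]=1,scc[5]=?,scc[6]=?,scc[7]=3)
step 6: low=(low[0]=0,low[1]=1,low[2]=2,low[3]=6,low[4]=2,low[5]=4,low[6]=?,low[7]=5); scc=(scc[0]=0,scc[1]=?,scc[2]=1,scc[3]=2,scc[4]=1,scc[5]=4,scc[6]=?,scc[7]=3)
step 7: low=(low[0]=0,low[1]=1,low[2]=2,low[3]=6,low[4]=2,low[5]=4,low[6]=?,low[7]=5); scc=(scc[0]=0,scc[1]=5,scc[2]=1,scc[3]=2,scc[4]=1,scc[5]=4,scc[6]=?,scc[7]=3)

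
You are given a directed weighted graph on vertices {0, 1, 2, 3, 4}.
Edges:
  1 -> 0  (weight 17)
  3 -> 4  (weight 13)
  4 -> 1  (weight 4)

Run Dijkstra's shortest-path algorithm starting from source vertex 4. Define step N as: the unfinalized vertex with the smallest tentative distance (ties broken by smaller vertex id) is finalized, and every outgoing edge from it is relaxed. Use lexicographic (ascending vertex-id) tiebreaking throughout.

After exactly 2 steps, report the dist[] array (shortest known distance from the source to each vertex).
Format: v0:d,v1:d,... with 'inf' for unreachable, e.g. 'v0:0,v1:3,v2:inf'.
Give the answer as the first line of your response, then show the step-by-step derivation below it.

v0:21,v1:4,v2:inf,v3:inf,v4:0

step 1: dist = v0:inf,v1:4,v2:inf,v3:inf,v4:0
step 2: dist = v0:21,v1:4,v2:inf,v3:inf,v4:0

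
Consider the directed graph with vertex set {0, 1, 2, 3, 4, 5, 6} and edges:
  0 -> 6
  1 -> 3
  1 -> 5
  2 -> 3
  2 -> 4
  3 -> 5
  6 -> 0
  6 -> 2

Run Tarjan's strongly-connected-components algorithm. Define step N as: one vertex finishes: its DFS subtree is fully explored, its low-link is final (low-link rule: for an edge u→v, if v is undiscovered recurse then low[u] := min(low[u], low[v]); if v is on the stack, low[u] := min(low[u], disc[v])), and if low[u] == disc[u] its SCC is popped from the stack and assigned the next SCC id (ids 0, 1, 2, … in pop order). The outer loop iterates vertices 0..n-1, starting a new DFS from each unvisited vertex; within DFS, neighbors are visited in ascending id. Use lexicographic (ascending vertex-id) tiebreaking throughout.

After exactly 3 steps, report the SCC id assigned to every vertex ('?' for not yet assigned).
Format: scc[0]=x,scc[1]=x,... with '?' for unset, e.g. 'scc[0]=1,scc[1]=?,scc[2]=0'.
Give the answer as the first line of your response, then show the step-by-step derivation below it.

scc[0]=?,scc[1]=?,scc[2]=?,scc[3]=1,scc[4]=2,scc[5]=0,scc[6]=?

step 1: low=(low[0]=0,low[1]=?,low[2]=2,low[3]=3,low[4]=?,low[5]=4,low[6]=0); scc=(scc[0]=?,scc[1]=?,scc[2]=?,scc[3]=?,scc[4]=?,scc[5]=0,scc[6]=?)
step 2: low=(low[0]=0,low[1]=?,low[2]=2,low[3]=3,low[4]=?,low[5]=4,low[6]=0); scc=(scc[0]=?,scc[1]=?,scc[2]=?,scc[3]=1,scc[4]=?,scc[5]=0,scc[6]=?)
step 3: low=(low[0]=0,low[1]=?,low[2]=2,low[3]=3,low[4]=5,low[5]=4,low[6]=0); scc=(scc[0]=?,scc[1]=?,scc[2]=?,scc[3]=1,scc[4]=2,scc[5]=0,scc[6]=?)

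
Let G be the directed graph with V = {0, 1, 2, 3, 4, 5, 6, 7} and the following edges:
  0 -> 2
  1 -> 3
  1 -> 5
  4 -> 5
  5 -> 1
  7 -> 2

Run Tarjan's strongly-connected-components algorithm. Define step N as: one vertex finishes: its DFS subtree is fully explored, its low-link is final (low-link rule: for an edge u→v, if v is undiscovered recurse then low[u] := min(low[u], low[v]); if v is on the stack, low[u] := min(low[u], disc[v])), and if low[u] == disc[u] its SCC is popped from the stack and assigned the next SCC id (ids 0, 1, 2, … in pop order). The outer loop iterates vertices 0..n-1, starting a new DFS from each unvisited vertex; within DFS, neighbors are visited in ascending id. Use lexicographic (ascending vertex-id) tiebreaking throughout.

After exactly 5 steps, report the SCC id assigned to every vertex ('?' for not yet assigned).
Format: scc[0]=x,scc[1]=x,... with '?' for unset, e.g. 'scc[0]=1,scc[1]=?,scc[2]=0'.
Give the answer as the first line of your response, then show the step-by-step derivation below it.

scc[0]=1,scc[1]=3,scc[2]=0,scc[3]=2,scc[4]=?,scc[5]=3,scc[6]=?,scc[7]=?

step 1: low=(low[0]=0,low[1]=?,low[2]=1,low[3]=?,low[4]=?,low[5]=?,low[6]=?,low[7]=?); scc=(scc[0]=?,scc[1]=?,scc[2]=0,scc[3]=?,scc[4]=?,scc[5]=?,scc[6]=?,scc[7]=?)
step 2: low=(low[0]=0,low[1]=?,low[2]=1,low[3]=?,low[4]=?,low[5]=?,low[6]=?,low[7]=?); scc=(scc[0]=1,scc[1]=?,scc[2]=0,scc[3]=?,scc[4]=?,scc[5]=?,scc[6]=?,scc[7]=?)
step 3: low=(low[0]=0,low[1]=2,low[2]=1,low[3]=3,low[4]=?,low[5]=?,low[6]=?,low[7]=?); scc=(scc[0]=1,scc[1]=?,scc[2]=0,scc[3]=2,scc[4]=?,scc[5]=?,scc[6]=?,scc[7]=?)
step 4: low=(low[0]=0,low[1]=2,low[2]=1,low[3]=3,low[4]=?,low[5]=2,low[6]=?,low[7]=?); scc=(scc[0]=1,scc[1]=?,scc[2]=0,scc[3]=2,scc[4]=?,scc[5]=?,scc[6]=?,scc[7]=?)
step 5: low=(low[0]=0,low[1]=2,low[2]=1,low[3]=3,low[4]=?,low[5]=2,low[6]=?,low[7]=?); scc=(scc[0]=1,scc[1]=3,scc[2]=0,scc[3]=2,scc[4]=?,scc[5]=3,scc[6]=?,scc[7]=?)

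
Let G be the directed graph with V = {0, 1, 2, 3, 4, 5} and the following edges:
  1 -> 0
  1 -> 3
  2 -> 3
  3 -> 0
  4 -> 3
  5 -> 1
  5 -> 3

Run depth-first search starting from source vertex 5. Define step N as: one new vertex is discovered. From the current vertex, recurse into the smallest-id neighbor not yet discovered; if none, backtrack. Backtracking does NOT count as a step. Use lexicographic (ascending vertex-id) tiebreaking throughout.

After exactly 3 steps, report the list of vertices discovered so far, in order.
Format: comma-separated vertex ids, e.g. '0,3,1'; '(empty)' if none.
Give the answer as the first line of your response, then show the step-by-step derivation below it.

5,1,0

step 1: discover 5; path=5; order=5
step 2: discover 1; path=5>1; order=5,1
step 3: discover 0; path=5>1>0; order=5,1,0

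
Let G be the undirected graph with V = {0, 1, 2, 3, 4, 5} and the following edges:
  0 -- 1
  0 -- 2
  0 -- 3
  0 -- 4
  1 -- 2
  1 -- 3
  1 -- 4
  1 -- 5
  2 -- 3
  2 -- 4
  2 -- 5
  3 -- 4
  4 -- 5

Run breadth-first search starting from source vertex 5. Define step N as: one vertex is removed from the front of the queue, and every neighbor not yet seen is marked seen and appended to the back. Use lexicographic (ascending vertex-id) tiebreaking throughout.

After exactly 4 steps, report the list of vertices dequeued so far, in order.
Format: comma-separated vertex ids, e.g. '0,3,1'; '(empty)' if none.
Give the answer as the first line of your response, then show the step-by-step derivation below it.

5,1,2,4

step 1: dequeue 5; queue=[1,2,4]; order=5
step 2: dequeue 1; queue=[2,4,0,3]; order=5,1
step 3: dequeue 2; queue=[4,0,3]; order=5,1,2
step 4: dequeue 4; queue=[0,3]; order=5,1,2,4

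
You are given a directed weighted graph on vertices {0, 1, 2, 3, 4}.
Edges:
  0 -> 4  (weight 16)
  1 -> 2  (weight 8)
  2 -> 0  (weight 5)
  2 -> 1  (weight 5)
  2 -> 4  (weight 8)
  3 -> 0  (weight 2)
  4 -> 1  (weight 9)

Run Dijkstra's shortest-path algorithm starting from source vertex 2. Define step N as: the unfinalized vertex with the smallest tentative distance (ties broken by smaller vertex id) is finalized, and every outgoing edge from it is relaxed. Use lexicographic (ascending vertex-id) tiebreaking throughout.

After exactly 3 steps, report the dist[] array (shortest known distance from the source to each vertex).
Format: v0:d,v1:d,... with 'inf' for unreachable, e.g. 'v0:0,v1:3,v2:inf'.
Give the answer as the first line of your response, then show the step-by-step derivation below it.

v0:5,v1:5,v2:0,v3:inf,v4:8

step 1: dist = v0:5,v1:5,v2:0,v3:inf,v4:8
step 2: dist = v0:5,v1:5,v2:0,v3:inf,v4:8
step 3: dist = v0:5,v1:5,v2:0,v3:inf,v4:8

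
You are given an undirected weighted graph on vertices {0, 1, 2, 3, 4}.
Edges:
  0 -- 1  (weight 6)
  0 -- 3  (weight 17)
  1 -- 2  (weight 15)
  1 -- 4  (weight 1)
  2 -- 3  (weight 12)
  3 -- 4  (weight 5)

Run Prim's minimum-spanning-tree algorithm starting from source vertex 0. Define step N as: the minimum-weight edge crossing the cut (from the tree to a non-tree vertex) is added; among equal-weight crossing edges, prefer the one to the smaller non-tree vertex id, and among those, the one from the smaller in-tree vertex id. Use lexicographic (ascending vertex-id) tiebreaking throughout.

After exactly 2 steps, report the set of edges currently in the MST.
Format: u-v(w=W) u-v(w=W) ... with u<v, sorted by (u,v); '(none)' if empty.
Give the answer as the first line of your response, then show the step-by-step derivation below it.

0-1(w=6) 1-4(w=1)

step 1: add edge 0-1 (w=6); MST = {0-1(w=6)}
step 2: add edge 1-4 (w=1); MST = {0-1(w=6) 1-4(w=1)}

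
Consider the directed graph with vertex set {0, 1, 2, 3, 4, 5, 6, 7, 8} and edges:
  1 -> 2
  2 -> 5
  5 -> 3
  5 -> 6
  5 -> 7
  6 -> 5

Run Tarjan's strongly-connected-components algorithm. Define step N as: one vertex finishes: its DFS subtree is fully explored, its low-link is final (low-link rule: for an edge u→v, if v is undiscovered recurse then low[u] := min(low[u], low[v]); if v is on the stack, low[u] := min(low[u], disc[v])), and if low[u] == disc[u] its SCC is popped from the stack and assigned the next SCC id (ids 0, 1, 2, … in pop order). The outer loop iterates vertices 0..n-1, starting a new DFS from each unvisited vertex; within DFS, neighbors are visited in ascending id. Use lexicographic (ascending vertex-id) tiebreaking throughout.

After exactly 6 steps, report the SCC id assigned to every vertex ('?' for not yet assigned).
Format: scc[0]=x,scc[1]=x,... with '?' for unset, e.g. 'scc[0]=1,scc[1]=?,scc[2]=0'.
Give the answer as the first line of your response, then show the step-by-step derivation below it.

scc[0]=0,scc[1]=?,scc[2]=4,scc[3]=1,scc[4]=?,scc[5]=3,scc[6]=3,scc[7]=2,scc[8]=?

step 1: low=(low[0]=0,low[1]=?,low[2]=?,low[3]=?,low[4]=?,low[5]=?,low[6]=?,low[7]=?,low[8]=?); scc=(scc[0]=0,scc[1]=?,scc[2]=?,scc[3]=?,scc[4]=?,scc[5]=?,scc[6]=?,scc[7]=?,scc[8]=?)
step 2: low=(low[0]=0,low[1]=1,low[2]=2,low[3]=4,low[4]=?,low[5]=3,low[6]=?,low[7]=?,low[8]=?); scc=(scc[0]=0,scc[1]=?,scc[2]=?,scc[3]=1,scc[4]=?,scc[5]=?,scc[6]=?,scc[7]=?,scc[8]=?)
step 3: low=(low[0]=0,low[1]=1,low[2]=2,low[3]=4,low[4]=?,low[5]=3,low[6]=3,low[7]=?,low[8]=?); scc=(scc[0]=0,scc[1]=?,scc[2]=?,scc[3]=1,scc[4]=?,scc[5]=?,scc[6]=?,scc[7]=?,scc[8]=?)
step 4: low=(low[0]=0,low[1]=1,low[2]=2,low[3]=4,low[4]=?,low[5]=3,low[6]=3,low[7]=6,low[8]=?); scc=(scc[0]=0,scc[1]=?,scc[2]=?,scc[3]=1,scc[4]=?,scc[5]=?,scc[6]=?,scc[7]=2,scc[8]=?)
step 5: low=(low[0]=0,low[1]=1,low[2]=2,low[3]=4,low[4]=?,low[5]=3,low[6]=3,low[7]=6,low[8]=?); scc=(scc[0]=0,scc[1]=?,scc[2]=?,scc[3]=1,scc[4]=?,scc[5]=3,scc[6]=3,scc[7]=2,scc[8]=?)
step 6: low=(low[0]=0,low[1]=1,low[2]=2,low[3]=4,low[4]=?,low[5]=3,low[6]=3,low[7]=6,low[8]=?); scc=(scc[0]=0,scc[1]=?,scc[2]=4,scc[3]=1,scc[4]=?,scc[5]=3,scc[6]=3,scc[7]=2,scc[8]=?)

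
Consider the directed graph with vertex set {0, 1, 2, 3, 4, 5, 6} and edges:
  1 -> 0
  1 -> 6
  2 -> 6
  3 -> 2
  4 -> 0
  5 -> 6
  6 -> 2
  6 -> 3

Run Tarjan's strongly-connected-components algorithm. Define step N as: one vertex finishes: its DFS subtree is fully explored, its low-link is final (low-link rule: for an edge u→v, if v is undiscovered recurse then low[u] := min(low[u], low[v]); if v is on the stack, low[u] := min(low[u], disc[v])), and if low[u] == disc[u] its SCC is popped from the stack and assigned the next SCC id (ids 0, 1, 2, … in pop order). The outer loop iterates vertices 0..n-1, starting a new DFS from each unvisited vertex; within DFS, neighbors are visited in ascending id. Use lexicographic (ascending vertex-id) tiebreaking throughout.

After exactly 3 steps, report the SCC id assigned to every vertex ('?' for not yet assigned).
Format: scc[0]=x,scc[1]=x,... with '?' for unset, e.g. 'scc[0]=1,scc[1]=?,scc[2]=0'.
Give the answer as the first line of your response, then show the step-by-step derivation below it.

scc[0]=0,scc[1]=?,scc[2]=?,scc[3]=?,scc[4]=?,scc[5]=?,scc[6]=?

step 1: low=(low[0]=0,low[1]=?,low[2]=?,low[3]=?,low[4]=?,low[5]=?,low[6]=?); scc=(scc[0]=0,scc[1]=?,scc[2]=?,scc[3]=?,scc[4]=?,scc[5]=?,scc[6]=?)
step 2: low=(low[0]=0,low[1]=1,low[2]=2,low[3]=?,low[4]=?,low[5]=?,low[6]=2); scc=(scc[0]=0,scc[1]=?,scc[2]=?,scc[3]=?,scc[4]=?,scc[5]=?,scc[6]=?)
step 3: low=(low[0]=0,low[1]=1,low[2]=2,low[3]=3,low[4]=?,low[5]=?,low[6]=2); scc=(scc[0]=0,scc[1]=?,scc[2]=?,scc[3]=?,scc[4]=?,scc[5]=?,scc[6]=?)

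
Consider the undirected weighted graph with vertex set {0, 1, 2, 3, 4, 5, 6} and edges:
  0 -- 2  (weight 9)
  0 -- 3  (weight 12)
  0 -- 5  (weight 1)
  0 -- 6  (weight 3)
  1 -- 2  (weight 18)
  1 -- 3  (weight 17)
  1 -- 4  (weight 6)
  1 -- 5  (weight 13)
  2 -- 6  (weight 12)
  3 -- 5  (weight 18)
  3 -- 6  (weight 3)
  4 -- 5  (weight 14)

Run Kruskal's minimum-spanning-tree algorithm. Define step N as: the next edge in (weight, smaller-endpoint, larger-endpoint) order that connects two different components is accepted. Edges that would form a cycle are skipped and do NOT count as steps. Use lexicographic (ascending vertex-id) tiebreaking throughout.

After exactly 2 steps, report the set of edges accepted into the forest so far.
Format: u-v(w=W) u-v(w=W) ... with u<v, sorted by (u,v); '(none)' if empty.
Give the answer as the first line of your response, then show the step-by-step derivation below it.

0-5(w=1) 0-6(w=3)

step 1: add edge 0-5 (w=1); MST = {0-5(w=1)}
step 2: add edge 0-6 (w=3); MST = {0-5(w=1) 0-6(w=3)}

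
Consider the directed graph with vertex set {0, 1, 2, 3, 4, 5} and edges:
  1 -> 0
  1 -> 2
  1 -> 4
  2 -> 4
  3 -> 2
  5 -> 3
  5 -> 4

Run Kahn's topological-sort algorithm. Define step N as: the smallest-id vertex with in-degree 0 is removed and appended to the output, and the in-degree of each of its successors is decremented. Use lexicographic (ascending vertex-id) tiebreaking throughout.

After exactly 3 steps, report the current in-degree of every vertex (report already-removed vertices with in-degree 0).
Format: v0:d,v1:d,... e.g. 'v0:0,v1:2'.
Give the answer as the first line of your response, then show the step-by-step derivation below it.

v0:0,v1:0,v2:1,v3:0,v4:1,v5:0

step 1: output 1; order=[1]; indeg=(0,0,1,1,2,0)
step 2: output 0; order=[1,0]; indeg=(0,0,1,1,2,0)
step 3: output 5; order=[1,0,5]; indeg=(0,0,1,0,1,0)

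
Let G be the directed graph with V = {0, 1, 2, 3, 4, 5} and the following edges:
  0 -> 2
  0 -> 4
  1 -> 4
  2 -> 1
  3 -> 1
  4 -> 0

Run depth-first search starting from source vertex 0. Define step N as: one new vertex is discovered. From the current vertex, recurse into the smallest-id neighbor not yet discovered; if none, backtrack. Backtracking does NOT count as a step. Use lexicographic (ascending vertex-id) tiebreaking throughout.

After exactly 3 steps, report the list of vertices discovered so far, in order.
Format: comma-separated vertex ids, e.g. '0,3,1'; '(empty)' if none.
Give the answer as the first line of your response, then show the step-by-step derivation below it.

0,2,1

step 1: discover 0; path=0; order=0
step 2: discover 2; path=0>2; order=0,2
step 3: discover 1; path=0>2>1; order=0,2,1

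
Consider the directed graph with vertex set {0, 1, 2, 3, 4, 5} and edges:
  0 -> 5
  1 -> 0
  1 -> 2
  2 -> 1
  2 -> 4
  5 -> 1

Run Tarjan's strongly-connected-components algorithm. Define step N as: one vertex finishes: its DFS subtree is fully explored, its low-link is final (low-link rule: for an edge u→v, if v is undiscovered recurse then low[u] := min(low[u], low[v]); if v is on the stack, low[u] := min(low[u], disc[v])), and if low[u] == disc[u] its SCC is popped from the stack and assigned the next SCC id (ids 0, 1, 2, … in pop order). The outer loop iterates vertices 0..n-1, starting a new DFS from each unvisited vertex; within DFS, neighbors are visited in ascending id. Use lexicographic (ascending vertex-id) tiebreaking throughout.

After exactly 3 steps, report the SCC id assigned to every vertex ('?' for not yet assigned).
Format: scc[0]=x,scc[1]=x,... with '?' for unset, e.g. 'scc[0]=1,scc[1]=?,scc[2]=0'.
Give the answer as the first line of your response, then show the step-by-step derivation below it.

scc[0]=?,scc[1]=?,scc[2]=?,scc[3]=?,scc[4]=0,scc[5]=?

step 1: low=(low[0]=0,low[1]=0,low[2]=2,low[3]=?,low[4]=4,low[5]=1); scc=(scc[0]=?,scc[1]=?,scc[2]=?,scc[3]=?,scc[4]=0,scc[5]=?)
step 2: low=(low[0]=0,low[1]=0,low[2]=2,low[3]=?,low[4]=4,low[5]=1); scc=(scc[0]=?,scc[1]=?,scc[2]=?,scc[3]=?,scc[4]=0,scc[5]=?)
step 3: low=(low[0]=0,low[1]=0,low[2]=2,low[3]=?,low[4]=4,low[5]=1); scc=(scc[0]=?,scc[1]=?,scc[2]=?,scc[3]=?,scc[4]=0,scc[5]=?)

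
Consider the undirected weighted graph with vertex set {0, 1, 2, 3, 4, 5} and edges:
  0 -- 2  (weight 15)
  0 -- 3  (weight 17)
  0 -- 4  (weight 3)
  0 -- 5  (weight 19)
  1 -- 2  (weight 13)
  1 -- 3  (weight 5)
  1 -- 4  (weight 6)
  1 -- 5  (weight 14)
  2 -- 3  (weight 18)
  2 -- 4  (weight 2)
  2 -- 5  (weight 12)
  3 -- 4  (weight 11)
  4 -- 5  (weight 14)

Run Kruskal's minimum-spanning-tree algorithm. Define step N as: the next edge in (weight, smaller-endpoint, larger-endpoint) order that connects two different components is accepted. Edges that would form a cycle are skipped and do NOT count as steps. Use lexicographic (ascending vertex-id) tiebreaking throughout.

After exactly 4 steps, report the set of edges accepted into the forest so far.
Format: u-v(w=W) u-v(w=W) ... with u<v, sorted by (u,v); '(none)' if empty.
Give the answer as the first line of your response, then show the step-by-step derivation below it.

0-4(w=3) 1-3(w=5) 1-4(w=6) 2-4(w=2)

step 1: add edge 2-4 (w=2); MST = {2-4(w=2)}
step 2: add edge 0-4 (w=3); MST = {0-4(w=3) 2-4(w=2)}
step 3: add edge 1-3 (w=5); MST = {0-4(w=3) 1-3(w=5) 2-4(w=2)}
step 4: add edge 1-4 (w=6); MST = {0-4(w=3) 1-3(w=5) 1-4(w=6) 2-4(w=2)}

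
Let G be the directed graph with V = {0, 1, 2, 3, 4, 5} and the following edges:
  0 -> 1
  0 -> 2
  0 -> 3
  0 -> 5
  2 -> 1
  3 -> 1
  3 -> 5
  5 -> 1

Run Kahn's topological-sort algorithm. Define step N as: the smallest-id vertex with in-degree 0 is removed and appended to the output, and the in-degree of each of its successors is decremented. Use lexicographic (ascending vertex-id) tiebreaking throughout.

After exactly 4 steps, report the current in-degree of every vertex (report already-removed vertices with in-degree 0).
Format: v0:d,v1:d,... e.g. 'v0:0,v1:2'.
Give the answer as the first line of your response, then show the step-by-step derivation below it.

v0:0,v1:1,v2:0,v3:0,v4:0,v5:0

step 1: output 0; order=[0]; indeg=(0,3,0,0,0,1)
step 2: output 2; order=[0,2]; indeg=(0,2,0,0,0,1)
step 3: output 3; order=[0,2,3]; indeg=(0,1,0,0,0,0)
step 4: output 4; order=[0,2,3,4]; indeg=(0,1,0,0,0,0)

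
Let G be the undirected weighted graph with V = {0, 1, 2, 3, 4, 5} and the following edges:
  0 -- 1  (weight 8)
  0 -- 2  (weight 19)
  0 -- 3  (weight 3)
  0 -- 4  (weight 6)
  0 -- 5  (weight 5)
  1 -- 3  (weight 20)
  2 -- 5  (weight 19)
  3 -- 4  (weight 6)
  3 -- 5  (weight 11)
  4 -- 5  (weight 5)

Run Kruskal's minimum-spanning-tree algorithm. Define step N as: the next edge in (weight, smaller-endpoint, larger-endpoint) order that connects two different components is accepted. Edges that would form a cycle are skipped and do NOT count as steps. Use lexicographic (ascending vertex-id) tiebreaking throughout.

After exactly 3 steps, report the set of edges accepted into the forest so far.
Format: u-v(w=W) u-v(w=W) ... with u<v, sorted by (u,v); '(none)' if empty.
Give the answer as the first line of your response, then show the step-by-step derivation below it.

0-3(w=3) 0-5(w=5) 4-5(w=5)

step 1: add edge 0-3 (w=3); MST = {0-3(w=3)}
step 2: add edge 0-5 (w=5); MST = {0-3(w=3) 0-5(w=5)}
step 3: add edge 4-5 (w=5); MST = {0-3(w=3) 0-5(w=5) 4-5(w=5)}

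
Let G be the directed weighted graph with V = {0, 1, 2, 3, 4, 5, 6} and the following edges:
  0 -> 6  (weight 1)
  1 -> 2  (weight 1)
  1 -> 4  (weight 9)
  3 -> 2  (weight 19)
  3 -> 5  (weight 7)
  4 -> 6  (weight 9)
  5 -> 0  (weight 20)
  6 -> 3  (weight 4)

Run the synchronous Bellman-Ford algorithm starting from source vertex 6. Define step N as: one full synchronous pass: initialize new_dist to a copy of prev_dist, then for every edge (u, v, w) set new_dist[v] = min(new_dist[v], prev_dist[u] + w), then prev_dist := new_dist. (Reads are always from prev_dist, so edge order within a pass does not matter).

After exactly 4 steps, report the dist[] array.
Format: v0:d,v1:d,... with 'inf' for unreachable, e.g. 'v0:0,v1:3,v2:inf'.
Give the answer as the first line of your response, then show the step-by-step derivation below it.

v0:31,v1:inf,v2:23,v3:4,v4:inf,v5:11,v6:0

step 1: dist = v0:inf,v1:inf,v2:inf,v3:4,v4:inf,v5:inf,v6:0
step 2: dist = v0:inf,v1:inf,v2:23,v3:4,v4:inf,v5:11,v6:0
step 3: dist = v0:31,v1:inf,v2:23,v3:4,v4:inf,v5:11,v6:0
step 4: dist = v0:31,v1:inf,v2:23,v3:4,v4:inf,v5:11,v6:0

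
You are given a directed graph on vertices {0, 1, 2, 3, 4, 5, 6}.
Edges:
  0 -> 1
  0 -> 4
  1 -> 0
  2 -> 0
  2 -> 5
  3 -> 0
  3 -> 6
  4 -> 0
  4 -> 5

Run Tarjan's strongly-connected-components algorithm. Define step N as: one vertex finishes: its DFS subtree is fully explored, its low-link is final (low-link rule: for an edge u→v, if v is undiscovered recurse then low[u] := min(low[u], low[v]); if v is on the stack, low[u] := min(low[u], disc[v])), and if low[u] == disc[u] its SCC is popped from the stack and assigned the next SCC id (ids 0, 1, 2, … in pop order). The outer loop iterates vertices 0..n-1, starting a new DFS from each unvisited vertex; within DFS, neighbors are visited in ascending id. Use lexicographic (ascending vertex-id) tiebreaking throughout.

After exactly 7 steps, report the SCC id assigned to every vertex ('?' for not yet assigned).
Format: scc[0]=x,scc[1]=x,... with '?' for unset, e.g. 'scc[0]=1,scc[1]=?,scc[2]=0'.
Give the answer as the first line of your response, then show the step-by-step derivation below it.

scc[0]=1,scc[1]=1,scc[2]=2,scc[3]=4,scc[4]=1,scc[5]=0,scc[6]=3

step 1: low=(low[0]=0,low[1]=0,low[2]=?,low[3]=?,low[4]=?,low[5]=?,low[6]=?); scc=(scc[0]=?,scc[1]=?,scc[2]=?,scc[3]=?,scc[4]=?,scc[5]=?,scc[6]=?)
step 2: low=(low[0]=0,low[1]=0,low[2]=?,low[3]=?,low[4]=0,low[5]=3,low[6]=?); scc=(scc[0]=?,scc[1]=?,scc[2]=?,scc[3]=?,scc[4]=?,scc[5]=0,scc[6]=?)
step 3: low=(low[0]=0,low[1]=0,low[2]=?,low[3]=?,low[4]=0,low[5]=3,low[6]=?); scc=(scc[0]=?,scc[1]=?,scc[2]=?,scc[3]=?,scc[4]=?,scc[5]=0,scc[6]=?)
step 4: low=(low[0]=0,low[1]=0,low[2]=?,low[3]=?,low[4]=0,low[5]=3,low[6]=?); scc=(scc[0]=1,scc[1]=1,scc[2]=?,scc[3]=?,scc[4]=1,scc[5]=0,scc[6]=?)
step 5: low=(low[0]=0,low[1]=0,low[2]=4,low[3]=?,low[4]=0,low[5]=3,low[6]=?); scc=(scc[0]=1,scc[1]=1,scc[2]=2,scc[3]=?,scc[4]=1,scc[5]=0,scc[6]=?)
step 6: low=(low[0]=0,low[1]=0,low[2]=4,low[3]=5,low[4]=0,low[5]=3,low[6]=6); scc=(scc[0]=1,scc[1]=1,scc[2]=2,scc[3]=?,scc[4]=1,scc[5]=0,scc[6]=3)
step 7: low=(low[0]=0,low[1]=0,low[2]=4,low[3]=5,low[4]=0,low[5]=3,low[6]=6); scc=(scc[0]=1,scc[1]=1,scc[2]=2,scc[3]=4,scc[4]=1,scc[5]=0,scc[6]=3)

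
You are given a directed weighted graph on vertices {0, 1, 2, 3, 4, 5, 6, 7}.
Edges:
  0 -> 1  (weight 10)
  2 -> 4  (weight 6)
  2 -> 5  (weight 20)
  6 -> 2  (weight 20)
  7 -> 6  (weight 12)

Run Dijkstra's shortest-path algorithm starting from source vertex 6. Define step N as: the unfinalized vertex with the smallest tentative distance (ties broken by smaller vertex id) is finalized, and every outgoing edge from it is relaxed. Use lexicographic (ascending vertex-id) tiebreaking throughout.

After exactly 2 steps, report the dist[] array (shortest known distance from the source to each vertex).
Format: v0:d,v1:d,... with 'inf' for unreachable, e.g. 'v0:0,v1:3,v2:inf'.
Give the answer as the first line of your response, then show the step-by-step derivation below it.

v0:inf,v1:inf,v2:20,v3:inf,v4:26,v5:40,v6:0,v7:inf

step 1: dist = v0:inf,v1:inf,v2:20,v3:inf,v4:inf,v5:inf,v6:0,v7:inf
step 2: dist = v0:inf,v1:inf,v2:20,v3:inf,v4:26,v5:40,v6:0,v7:inf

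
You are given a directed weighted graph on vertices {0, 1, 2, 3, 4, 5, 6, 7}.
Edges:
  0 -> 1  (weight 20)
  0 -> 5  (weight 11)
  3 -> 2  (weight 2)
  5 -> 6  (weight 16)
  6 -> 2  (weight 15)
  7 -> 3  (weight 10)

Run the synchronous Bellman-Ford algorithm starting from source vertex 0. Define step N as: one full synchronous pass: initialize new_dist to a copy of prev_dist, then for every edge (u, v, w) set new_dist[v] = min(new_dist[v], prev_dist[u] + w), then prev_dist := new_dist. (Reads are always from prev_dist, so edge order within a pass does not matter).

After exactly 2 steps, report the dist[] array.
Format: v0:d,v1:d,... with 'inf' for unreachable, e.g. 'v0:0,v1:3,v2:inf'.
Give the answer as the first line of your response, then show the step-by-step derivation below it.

v0:0,v1:20,v2:inf,v3:inf,v4:inf,v5:11,v6:27,v7:inf

step 1: dist = v0:0,v1:20,v2:inf,v3:inf,v4:inf,v5:11,v6:inf,v7:inf
step 2: dist = v0:0,v1:20,v2:inf,v3:inf,v4:inf,v5:11,v6:27,v7:inf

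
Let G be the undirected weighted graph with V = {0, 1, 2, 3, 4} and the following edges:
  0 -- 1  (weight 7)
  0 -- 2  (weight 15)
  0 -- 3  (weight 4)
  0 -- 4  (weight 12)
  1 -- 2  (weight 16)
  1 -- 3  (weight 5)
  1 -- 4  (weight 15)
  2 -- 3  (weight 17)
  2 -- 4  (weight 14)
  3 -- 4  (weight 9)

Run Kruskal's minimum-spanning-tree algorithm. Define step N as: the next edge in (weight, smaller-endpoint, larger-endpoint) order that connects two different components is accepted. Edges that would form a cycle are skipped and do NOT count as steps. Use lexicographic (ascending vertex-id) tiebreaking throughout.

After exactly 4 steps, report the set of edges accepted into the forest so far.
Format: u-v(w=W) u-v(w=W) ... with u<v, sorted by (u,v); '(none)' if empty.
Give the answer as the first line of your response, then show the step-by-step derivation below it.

0-3(w=4) 1-3(w=5) 2-4(w=14) 3-4(w=9)

step 1: add edge 0-3 (w=4); MST = {0-3(w=4)}
step 2: add edge 1-3 (w=5); MST = {0-3(w=4) 1-3(w=5)}
step 3: add edge 3-4 (w=9); MST = {0-3(w=4) 1-3(w=5) 3-4(w=9)}
step 4: add edge 2-4 (w=14); MST = {0-3(w=4) 1-3(w=5) 2-4(w=14) 3-4(w=9)}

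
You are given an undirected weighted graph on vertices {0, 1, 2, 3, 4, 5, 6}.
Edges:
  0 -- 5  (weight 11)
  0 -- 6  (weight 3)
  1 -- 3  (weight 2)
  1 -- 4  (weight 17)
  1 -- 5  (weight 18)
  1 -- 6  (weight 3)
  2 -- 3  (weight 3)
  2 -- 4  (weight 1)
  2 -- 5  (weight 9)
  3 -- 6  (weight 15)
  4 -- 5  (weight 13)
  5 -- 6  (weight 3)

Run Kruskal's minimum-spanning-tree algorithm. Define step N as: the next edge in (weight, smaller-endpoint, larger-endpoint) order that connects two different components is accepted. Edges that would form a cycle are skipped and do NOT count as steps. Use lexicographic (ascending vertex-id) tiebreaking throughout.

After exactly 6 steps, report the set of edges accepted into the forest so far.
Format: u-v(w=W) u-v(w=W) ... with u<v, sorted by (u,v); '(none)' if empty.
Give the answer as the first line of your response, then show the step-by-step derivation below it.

0-6(w=3) 1-3(w=2) 1-6(w=3) 2-3(w=3) 2-4(w=1) 5-6(w=3)

step 1: add edge 2-4 (w=1); MST = {2-4(w=1)}
step 2: add edge 1-3 (w=2); MST = {1-3(w=2) 2-4(w=1)}
step 3: add edge 0-6 (w=3); MST = {0-6(w=3) 1-3(w=2) 2-4(w=1)}
step 4: add edge 1-6 (w=3); MST = {0-6(w=3) 1-3(w=2) 1-6(w=3) 2-4(w=1)}
step 5: add edge 2-3 (w=3); MST = {0-6(w=3) 1-3(w=2) 1-6(w=3) 2-3(w=3) 2-4(w=1)}
step 6: add edge 5-6 (w=3); MST = {0-6(w=3) 1-3(w=2) 1-6(w=3) 2-3(w=3) 2-4(w=1) 5-6(w=3)}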